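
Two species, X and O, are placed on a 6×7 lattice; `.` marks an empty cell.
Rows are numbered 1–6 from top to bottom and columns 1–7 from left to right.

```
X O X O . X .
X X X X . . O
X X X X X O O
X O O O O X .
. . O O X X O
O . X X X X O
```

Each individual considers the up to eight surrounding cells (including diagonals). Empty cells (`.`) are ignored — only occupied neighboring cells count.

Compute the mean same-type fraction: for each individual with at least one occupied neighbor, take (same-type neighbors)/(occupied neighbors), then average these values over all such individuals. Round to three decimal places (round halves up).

0.541

(1,1)X 2/3
(1,2)O 0/5
(1,3)X 3/5
(1,4)O 0/3
(1,6)X 0/1
(2,1)X 4/5
(2,2)X 7/8
(2,3)X 6/8
(2,4)X 5/6
(2,7)O 2/3
(3,1)X 4/5
(3,2)X 6/8
(3,3)X 5/8
(3,4)X 4/7
(3,5)X 3/6
(3,6)O 3/5
(3,7)O 2/3
(4,1)X 2/3
(4,2)O 2/6
(4,3)O 4/7
(4,4)O 4/8
(4,5)O 3/8
(4,6)X 3/7
(5,3)O 4/6
(5,4)O 4/8
(5,5)X 5/8
(5,6)X 4/7
(5,7)O 1/4
(6,1)O — no occupied neighbors
(6,3)X 1/3
(6,4)X 3/5
(6,5)X 4/5
(6,6)X 3/5
(6,7)O 1/3
Sum over 33 individuals: 2/3 + 0/5 + 3/5 + 0/3 + 0/1 + 4/5 + 7/8 + 6/8 + 5/6 + 2/3 + 4/5 + 6/8 + 5/8 + 4/7 + 3/6 + 3/5 + 2/3 + 2/3 + 2/6 + 4/7 + 4/8 + 3/8 + 3/7 + 4/6 + 4/8 + 5/8 + 4/7 + 1/4 + 1/3 + 3/5 + 4/5 + 3/5 + 1/3 = 7501/420; mean = 7501/420 ÷ 33 = 7501/13860 = 0.541197… → 0.541.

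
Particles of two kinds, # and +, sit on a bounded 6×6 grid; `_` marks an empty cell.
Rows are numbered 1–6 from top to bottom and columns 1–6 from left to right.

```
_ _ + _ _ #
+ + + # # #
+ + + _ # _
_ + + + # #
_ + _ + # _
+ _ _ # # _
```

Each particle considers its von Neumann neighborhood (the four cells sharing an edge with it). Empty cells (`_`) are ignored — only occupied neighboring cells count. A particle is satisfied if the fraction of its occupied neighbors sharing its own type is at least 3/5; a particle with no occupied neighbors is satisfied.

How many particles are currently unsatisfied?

(1,3)+ 1/1 ok
(1,6)# 1/1 ok
(2,1)+ 2/2 ok
(2,2)+ 3/3 ok
(2,3)+ 3/4 ok
(2,4)# 1/2 unhappy
(2,5)# 3/3 ok
(2,6)# 2/2 ok
(3,1)+ 2/2 ok
(3,2)+ 4/4 ok
(3,3)+ 3/3 ok
(3,5)# 2/2 ok
(4,2)+ 3/3 ok
(4,3)+ 3/3 ok
(4,4)+ 2/3 ok
(4,5)# 3/4 ok
(4,6)# 1/1 ok
(5,2)+ 1/1 ok
(5,4)+ 1/3 unhappy
(5,5)# 2/3 ok
(6,1)+ 0/0 ok
(6,4)# 1/2 unhappy
(6,5)# 2/2 ok
Unsatisfied: (2,4), (5,4), (6,4) — 3 in total.

3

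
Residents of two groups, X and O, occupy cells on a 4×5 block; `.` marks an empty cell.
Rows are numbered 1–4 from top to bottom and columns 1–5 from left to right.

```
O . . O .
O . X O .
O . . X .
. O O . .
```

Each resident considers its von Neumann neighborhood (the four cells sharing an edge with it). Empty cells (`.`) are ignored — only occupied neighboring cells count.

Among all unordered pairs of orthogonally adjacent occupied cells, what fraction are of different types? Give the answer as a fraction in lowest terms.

1/3

Scan each occupied cell's neighbors to the right and below so each pair is counted once.
From row 1: 0 unlike of 2 pairs (running 0/2).
From row 2: 2 unlike of 3 pairs (running 2/5).
From row 4: 0 unlike of 1 pairs (running 2/6).
Total adjacent occupied pairs: 6; unlike-type pairs: 2.
2/6 reduces to 1/3.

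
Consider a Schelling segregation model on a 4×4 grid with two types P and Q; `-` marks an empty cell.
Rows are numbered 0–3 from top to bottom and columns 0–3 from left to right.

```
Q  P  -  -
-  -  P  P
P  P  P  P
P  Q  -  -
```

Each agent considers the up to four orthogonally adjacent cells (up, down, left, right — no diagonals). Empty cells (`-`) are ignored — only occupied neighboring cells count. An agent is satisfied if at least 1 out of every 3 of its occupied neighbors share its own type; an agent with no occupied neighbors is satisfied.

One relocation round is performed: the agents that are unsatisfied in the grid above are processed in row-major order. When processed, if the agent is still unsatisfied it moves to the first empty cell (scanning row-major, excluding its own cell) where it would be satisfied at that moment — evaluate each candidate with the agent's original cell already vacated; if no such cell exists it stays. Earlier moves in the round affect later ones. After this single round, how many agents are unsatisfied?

Initially unsatisfied (in order): (0,0), (0,1), (3,1).
  (0,0) → (3,2).
  (0,1): now satisfied by earlier moves; stays.
  (3,1): now satisfied by earlier moves; stays.
Resulting grid:
- P - -
- - P P
P P P P
P Q Q -
All satisfied now.

0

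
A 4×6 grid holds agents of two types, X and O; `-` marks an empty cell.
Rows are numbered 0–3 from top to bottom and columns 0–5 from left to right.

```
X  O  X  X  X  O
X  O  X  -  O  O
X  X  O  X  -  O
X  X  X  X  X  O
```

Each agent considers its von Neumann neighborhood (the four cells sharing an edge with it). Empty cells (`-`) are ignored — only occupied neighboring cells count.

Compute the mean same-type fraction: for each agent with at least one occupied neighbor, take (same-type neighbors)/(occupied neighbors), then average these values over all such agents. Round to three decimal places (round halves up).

0.625

Row 0: (0,0)X 1/2 · (0,1)O 1/3 · (0,2)X 2/3 · (0,3)X 2/2 · (0,4)X 1/3 · (0,5)O 1/2
Row 1: (1,0)X 2/3 · (1,1)O 1/4 · (1,2)X 1/3 · (1,4)O 1/2 · (1,5)O 3/3
Row 2: (2,0)X 3/3 · (2,1)X 2/4 · (2,2)O 0/4 · (2,3)X 1/2 · (2,5)O 2/2
Row 3: (3,0)X 2/2 · (3,1)X 3/3 · (3,2)X 2/3 · (3,3)X 3/3 · (3,4)X 1/2 · (3,5)O 1/2
Sum over 22 agents: 1/2 + 1/3 + 2/3 + 2/2 + 1/3 + 1/2 + 2/3 + 1/4 + 1/3 + 1/2 + 3/3 + 3/3 + 2/4 + 0/4 + 1/2 + 2/2 + 2/2 + 3/3 + 2/3 + 3/3 + 1/2 + 1/2 = 55/4; mean = 55/4 ÷ 22 = 5/8 = 0.625 → 0.625.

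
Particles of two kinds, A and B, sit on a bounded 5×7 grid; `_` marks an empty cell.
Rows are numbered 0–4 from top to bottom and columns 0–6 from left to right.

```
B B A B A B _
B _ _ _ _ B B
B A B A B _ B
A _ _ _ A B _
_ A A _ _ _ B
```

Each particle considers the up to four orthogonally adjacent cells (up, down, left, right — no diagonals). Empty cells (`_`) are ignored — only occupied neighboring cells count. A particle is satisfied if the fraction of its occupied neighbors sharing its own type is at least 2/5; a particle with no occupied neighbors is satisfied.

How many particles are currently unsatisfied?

11

(0,0)B 2/2 ✓
(0,1)B 1/2 ✓
(0,2)A 0/2 ✗
(0,3)B 0/2 ✗
(0,4)A 0/2 ✗
(0,5)B 1/2 ✓
(1,0)B 2/2 ✓
(1,5)B 2/2 ✓
(1,6)B 2/2 ✓
(2,0)B 1/3 ✗
(2,1)A 0/2 ✗
(2,2)B 0/2 ✗
(2,3)A 0/2 ✗
(2,4)B 0/2 ✗
(2,6)B 1/1 ✓
(3,0)A 0/1 ✗
(3,4)A 0/2 ✗
(3,5)B 0/1 ✗
(4,1)A 1/1 ✓
(4,2)A 1/1 ✓
(4,6)B 0/0 ✓
Unsatisfied: (0,2), (0,3), (0,4), (2,0), (2,1), (2,2), (2,3), (2,4), (3,0), (3,4), (3,5) — 11 in total.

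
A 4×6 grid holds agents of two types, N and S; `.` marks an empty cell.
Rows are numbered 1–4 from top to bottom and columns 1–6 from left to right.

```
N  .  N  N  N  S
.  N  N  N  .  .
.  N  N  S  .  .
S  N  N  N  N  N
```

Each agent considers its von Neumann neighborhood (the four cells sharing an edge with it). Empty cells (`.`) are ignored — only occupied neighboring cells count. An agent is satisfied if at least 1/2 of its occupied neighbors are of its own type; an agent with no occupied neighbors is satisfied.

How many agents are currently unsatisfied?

3

Row 1: (1,1)N 0/0 satisfied · (1,3)N 2/2 satisfied · (1,4)N 3/3 satisfied · (1,5)N 1/2 satisfied · (1,6)S 0/1 not
Row 2: (2,2)N 2/2 satisfied · (2,3)N 4/4 satisfied · (2,4)N 2/3 satisfied
Row 3: (3,2)N 3/3 satisfied · (3,3)N 3/4 satisfied · (3,4)S 0/3 not
Row 4: (4,1)S 0/1 not · (4,2)N 2/3 satisfied · (4,3)N 3/3 satisfied · (4,4)N 2/3 satisfied · (4,5)N 2/2 satisfied · (4,6)N 1/1 satisfied
Unsatisfied: (1,6), (3,4), (4,1) — 3 in total.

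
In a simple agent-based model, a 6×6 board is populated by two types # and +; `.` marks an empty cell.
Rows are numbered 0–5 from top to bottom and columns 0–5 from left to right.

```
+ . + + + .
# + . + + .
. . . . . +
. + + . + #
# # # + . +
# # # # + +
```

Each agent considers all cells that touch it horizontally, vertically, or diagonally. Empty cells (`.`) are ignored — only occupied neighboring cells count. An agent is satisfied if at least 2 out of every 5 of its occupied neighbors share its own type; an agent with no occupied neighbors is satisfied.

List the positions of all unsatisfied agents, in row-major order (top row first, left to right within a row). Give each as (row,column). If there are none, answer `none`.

(0,0)+ 1/2 satisfied
(0,2)+ 3/3 satisfied
(0,3)+ 4/4 satisfied
(0,4)+ 3/3 satisfied
(1,0)# 0/2 not
(1,1)+ 2/3 satisfied
(1,3)+ 4/4 satisfied
(1,4)+ 4/4 satisfied
(2,5)+ 2/3 satisfied
(3,1)+ 1/4 not
(3,2)+ 2/4 satisfied
(3,4)+ 3/4 satisfied
(3,5)# 0/3 not
(4,0)# 3/4 satisfied
(4,1)# 5/7 satisfied
(4,2)# 4/7 satisfied
(4,3)+ 3/6 satisfied
(4,5)+ 3/4 satisfied
(5,0)# 3/3 satisfied
(5,1)# 5/5 satisfied
(5,2)# 4/5 satisfied
(5,3)# 2/4 satisfied
(5,4)+ 3/4 satisfied
(5,5)+ 2/2 satisfied

(1,0), (3,1), (3,5)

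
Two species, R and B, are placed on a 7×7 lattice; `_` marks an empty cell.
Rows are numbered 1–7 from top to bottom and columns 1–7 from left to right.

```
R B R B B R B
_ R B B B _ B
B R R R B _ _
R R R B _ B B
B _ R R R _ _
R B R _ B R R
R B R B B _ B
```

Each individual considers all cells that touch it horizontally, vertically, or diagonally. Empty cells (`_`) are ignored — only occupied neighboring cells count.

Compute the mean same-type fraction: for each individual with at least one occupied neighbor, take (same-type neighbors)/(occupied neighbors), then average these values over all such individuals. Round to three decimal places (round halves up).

Row 1: (1,1)R 1/2 · (1,2)B 1/4 · (1,3)R 1/5 · (1,4)B 4/5 · (1,5)B 3/4 · (1,6)R 0/4 · (1,7)B 1/2
Row 2: (2,2)R 4/7 · (2,3)B 3/8 · (2,4)B 5/8 · (2,5)B 4/6 · (2,7)B 1/2
Row 3: (3,1)B 0/4 · (3,2)R 5/7 · (3,3)R 5/8 · (3,4)R 2/7 · (3,5)B 4/5
Row 4: (4,1)R 2/4 · (4,2)R 5/7 · (4,3)R 6/7 · (4,4)B 1/7 · (4,6)B 2/3 · (4,7)B 1/1
Row 5: (5,1)B 1/4 · (5,3)R 4/6 · (5,4)R 4/6 · (5,5)R 2/5
Row 6: (6,1)R 1/4 · (6,2)B 2/7 · (6,3)R 3/6 · (6,5)B 2/5 · (6,6)R 2/5 · (6,7)R 1/2
Row 7: (7,1)R 1/3 · (7,2)B 1/5 · (7,3)R 1/4 · (7,4)B 2/4 · (7,5)B 2/3 · (7,7)B 0/2
Sum over 39 individuals: 1/2 + 1/4 + 1/5 + 4/5 + 3/4 + 0/4 + 1/2 + 4/7 + 3/8 + 5/8 + 4/6 + 1/2 + 0/4 + 5/7 + 5/8 + 2/7 + 4/5 + 2/4 + 5/7 + 6/7 + 1/7 + 2/3 + 1/1 + 1/4 + 4/6 + 4/6 + 2/5 + 1/4 + 2/7 + 3/6 + 2/5 + 2/5 + 1/2 + 1/3 + 1/5 + 1/4 + 2/4 + 2/3 + 0/2 = 15383/840; mean = 15383/840 ÷ 39 = 15383/32760 = 0.469566… → 0.470.

0.470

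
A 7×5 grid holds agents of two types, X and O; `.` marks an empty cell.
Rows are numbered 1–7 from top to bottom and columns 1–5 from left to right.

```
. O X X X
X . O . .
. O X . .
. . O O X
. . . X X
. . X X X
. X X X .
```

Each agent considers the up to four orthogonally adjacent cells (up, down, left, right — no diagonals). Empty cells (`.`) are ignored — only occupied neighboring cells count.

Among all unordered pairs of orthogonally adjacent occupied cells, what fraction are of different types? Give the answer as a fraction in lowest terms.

7/20

Scan each occupied cell's neighbors to the right and below so each pair is counted once.
Row 1: O(1,2)–X(1,3)≠ X(1,3)–X(1,4)= X(1,3)–O(2,3)≠ X(1,4)–X(1,5)=  → 2/4 unlike.
Row 2: O(2,3)–X(3,3)≠  → 1/1 unlike.
Row 3: O(3,2)–X(3,3)≠ X(3,3)–O(4,3)≠  → 2/2 unlike.
Row 4: O(4,3)–O(4,4)= O(4,4)–X(4,5)≠ O(4,4)–X(5,4)≠ X(4,5)–X(5,5)=  → 2/4 unlike.
Row 5: X(5,4)–X(5,5)= X(5,4)–X(6,4)= X(5,5)–X(6,5)=  → 0/3 unlike.
Row 6: X(6,3)–X(6,4)= X(6,3)–X(7,3)= X(6,4)–X(6,5)= X(6,4)–X(7,4)=  → 0/4 unlike.
Row 7: X(7,2)–X(7,3)= X(7,3)–X(7,4)=  → 0/2 unlike.
Total adjacent occupied pairs: 20; unlike-type pairs: 7.
7/20 is already in lowest terms.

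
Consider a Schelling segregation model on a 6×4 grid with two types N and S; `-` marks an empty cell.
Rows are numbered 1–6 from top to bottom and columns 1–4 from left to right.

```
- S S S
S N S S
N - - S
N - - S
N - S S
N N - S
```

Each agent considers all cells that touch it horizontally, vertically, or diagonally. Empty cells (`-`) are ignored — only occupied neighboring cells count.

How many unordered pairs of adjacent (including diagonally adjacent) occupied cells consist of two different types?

Scan each occupied cell's neighbors to the right and below (and the two forward diagonals) so each pair is counted once.
Row 1: S(1,2)–S(1,3)= S(1,2)–N(2,2)≠ S(1,2)–S(2,3)= S(1,2)–S(2,1)= S(1,3)–S(1,4)= S(1,3)–S(2,3)= S(1,3)–S(2,4)= S(1,3)–N(2,2)≠ S(1,4)–S(2,4)= S(1,4)–S(2,3)=  → 2/10 unlike.
Row 2: S(2,1)–N(2,2)≠ S(2,1)–N(3,1)≠ N(2,2)–S(2,3)≠ N(2,2)–N(3,1)= S(2,3)–S(2,4)= S(2,3)–S(3,4)= S(2,4)–S(3,4)=  → 3/7 unlike.
Row 3: N(3,1)–N(4,1)= S(3,4)–S(4,4)=  → 0/2 unlike.
Row 4: N(4,1)–N(5,1)= S(4,4)–S(5,4)= S(4,4)–S(5,3)=  → 0/3 unlike.
Row 5: N(5,1)–N(6,1)= N(5,1)–N(6,2)= S(5,3)–S(5,4)= S(5,3)–S(6,4)= S(5,3)–N(6,2)≠ S(5,4)–S(6,4)=  → 1/6 unlike.
Row 6: N(6,1)–N(6,2)=  → 0/1 unlike.
Total adjacent occupied pairs: 29; unlike-type pairs: 6.

6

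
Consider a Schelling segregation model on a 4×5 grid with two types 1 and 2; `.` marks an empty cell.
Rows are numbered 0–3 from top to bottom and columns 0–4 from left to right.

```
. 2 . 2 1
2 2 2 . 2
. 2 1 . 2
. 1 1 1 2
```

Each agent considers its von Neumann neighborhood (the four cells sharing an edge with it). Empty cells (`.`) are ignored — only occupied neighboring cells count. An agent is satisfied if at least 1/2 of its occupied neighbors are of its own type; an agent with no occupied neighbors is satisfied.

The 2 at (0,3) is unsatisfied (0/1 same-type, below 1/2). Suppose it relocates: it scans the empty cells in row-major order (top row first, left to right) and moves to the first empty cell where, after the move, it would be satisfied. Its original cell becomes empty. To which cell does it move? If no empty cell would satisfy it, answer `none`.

(0,0)

Vacating (0,3). Empty cells in order:
  (0,0): 2/2 same-type → satisfied — stop here.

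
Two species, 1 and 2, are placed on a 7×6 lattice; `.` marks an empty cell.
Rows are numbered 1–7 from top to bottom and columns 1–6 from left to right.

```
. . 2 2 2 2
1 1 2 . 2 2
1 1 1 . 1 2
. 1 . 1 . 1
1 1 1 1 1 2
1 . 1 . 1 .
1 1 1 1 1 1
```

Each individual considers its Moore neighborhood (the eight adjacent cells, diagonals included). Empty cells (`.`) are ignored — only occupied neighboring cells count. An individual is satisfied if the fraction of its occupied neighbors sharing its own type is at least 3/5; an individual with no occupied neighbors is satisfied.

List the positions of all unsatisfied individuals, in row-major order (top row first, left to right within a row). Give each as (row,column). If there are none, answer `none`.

(2,3), (3,5), (3,6), (4,6), (5,6)

Row 1: (1,3)2 2/3 satisfied · (1,4)2 4/4 satisfied · (1,5)2 4/4 satisfied · (1,6)2 3/3 satisfied
Row 2: (2,1)1 3/3 satisfied · (2,2)1 4/6 satisfied · (2,3)2 2/5 not · (2,5)2 5/6 satisfied · (2,6)2 4/5 satisfied
Row 3: (3,1)1 4/4 satisfied · (3,2)1 5/6 satisfied · (3,3)1 4/5 satisfied · (3,5)1 2/5 not · (3,6)2 2/4 not
Row 4: (4,2)1 6/6 satisfied · (4,4)1 5/5 satisfied · (4,6)1 2/4 not
Row 5: (5,1)1 3/3 satisfied · (5,2)1 5/5 satisfied · (5,3)1 5/5 satisfied · (5,4)1 5/5 satisfied · (5,5)1 4/5 satisfied · (5,6)2 0/3 not
Row 6: (6,1)1 4/4 satisfied · (6,3)1 6/6 satisfied · (6,5)1 5/6 satisfied
Row 7: (7,1)1 2/2 satisfied · (7,2)1 4/4 satisfied · (7,3)1 3/3 satisfied · (7,4)1 4/4 satisfied · (7,5)1 3/3 satisfied · (7,6)1 2/2 satisfied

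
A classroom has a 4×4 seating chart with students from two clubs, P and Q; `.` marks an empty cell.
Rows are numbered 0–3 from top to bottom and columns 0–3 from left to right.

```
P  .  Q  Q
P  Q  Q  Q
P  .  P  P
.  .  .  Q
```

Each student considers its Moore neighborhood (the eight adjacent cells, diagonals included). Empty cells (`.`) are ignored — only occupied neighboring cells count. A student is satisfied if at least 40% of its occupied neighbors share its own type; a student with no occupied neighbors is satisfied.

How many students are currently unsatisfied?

(0,0)P 1/2 satisfied
(0,2)Q 4/4 satisfied
(0,3)Q 3/3 satisfied
(1,0)P 2/3 satisfied
(1,1)Q 2/6 not
(1,2)Q 4/6 satisfied
(1,3)Q 3/5 satisfied
(2,0)P 1/2 satisfied
(2,2)P 1/5 not
(2,3)P 1/4 not
(3,3)Q 0/2 not
Unsatisfied: (1,1), (2,2), (2,3), (3,3) — 4 in total.

4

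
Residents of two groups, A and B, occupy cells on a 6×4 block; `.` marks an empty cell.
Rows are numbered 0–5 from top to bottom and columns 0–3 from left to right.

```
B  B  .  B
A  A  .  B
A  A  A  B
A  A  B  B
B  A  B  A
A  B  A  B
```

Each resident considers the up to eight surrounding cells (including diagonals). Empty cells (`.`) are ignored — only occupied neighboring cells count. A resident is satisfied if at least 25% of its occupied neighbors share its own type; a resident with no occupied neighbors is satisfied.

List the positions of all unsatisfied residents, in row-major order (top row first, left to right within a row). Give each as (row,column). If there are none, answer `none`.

(0,0)B 1/3 ok
(0,1)B 1/3 ok
(0,3)B 1/1 ok
(1,0)A 3/5 ok
(1,1)A 4/6 ok
(1,3)B 2/3 ok
(2,0)A 5/5 ok
(2,1)A 6/7 ok
(2,2)A 3/7 ok
(2,3)B 3/4 ok
(3,0)A 4/5 ok
(3,1)A 5/8 ok
(3,2)B 3/8 ok
(3,3)B 3/5 ok
(4,0)B 1/5 unhappy
(4,1)A 4/8 ok
(4,2)B 4/8 ok
(4,3)A 1/5 unhappy
(5,0)A 1/3 ok
(5,1)B 2/5 ok
(5,2)A 2/5 ok
(5,3)B 1/3 ok

(4,0), (4,3)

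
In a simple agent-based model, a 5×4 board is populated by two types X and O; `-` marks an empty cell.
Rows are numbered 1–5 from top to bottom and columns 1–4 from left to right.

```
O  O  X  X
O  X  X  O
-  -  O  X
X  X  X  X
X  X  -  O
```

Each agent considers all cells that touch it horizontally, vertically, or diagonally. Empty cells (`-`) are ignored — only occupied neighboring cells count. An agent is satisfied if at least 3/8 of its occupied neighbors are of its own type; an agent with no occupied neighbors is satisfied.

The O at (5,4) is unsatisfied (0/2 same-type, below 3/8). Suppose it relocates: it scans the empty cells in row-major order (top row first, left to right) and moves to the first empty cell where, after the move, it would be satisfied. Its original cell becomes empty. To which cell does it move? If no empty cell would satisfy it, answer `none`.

Vacating (5,4). Empty cells in order:
  (3,1): 1/4 same-type → still unsatisfied.
  (3,2): 2/7 same-type → still unsatisfied.
  (5,3): 0/4 same-type → still unsatisfied.

none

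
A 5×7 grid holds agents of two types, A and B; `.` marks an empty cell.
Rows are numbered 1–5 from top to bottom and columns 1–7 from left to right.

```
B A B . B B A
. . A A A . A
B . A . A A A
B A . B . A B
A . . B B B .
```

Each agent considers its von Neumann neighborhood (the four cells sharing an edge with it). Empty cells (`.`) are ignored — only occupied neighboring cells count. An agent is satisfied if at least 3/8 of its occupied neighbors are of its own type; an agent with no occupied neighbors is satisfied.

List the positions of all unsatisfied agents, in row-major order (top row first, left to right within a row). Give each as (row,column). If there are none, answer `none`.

(1,1), (1,2), (1,3), (4,1), (4,2), (4,6), (4,7), (5,1)

Row 1: (1,1)B 0/1 not · (1,2)A 0/2 not · (1,3)B 0/2 not · (1,5)B 1/2 satisfied · (1,6)B 1/2 satisfied · (1,7)A 1/2 satisfied
Row 2: (2,3)A 2/3 satisfied · (2,4)A 2/2 satisfied · (2,5)A 2/3 satisfied · (2,7)A 2/2 satisfied
Row 3: (3,1)B 1/1 satisfied · (3,3)A 1/1 satisfied · (3,5)A 2/2 satisfied · (3,6)A 3/3 satisfied · (3,7)A 2/3 satisfied
Row 4: (4,1)B 1/3 not · (4,2)A 0/1 not · (4,4)B 1/1 satisfied · (4,6)A 1/3 not · (4,7)B 0/2 not
Row 5: (5,1)A 0/1 not · (5,4)B 2/2 satisfied · (5,5)B 2/2 satisfied · (5,6)B 1/2 satisfied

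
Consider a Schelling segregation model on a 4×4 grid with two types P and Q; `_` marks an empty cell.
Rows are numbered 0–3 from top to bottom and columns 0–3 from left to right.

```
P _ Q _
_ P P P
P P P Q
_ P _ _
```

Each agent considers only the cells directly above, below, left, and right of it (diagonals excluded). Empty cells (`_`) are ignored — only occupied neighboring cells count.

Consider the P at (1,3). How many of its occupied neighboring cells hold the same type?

1

Occupied neighbors of (1,3): (2,3)=Q, (1,2)=P.
Same type (P): 1 of 2.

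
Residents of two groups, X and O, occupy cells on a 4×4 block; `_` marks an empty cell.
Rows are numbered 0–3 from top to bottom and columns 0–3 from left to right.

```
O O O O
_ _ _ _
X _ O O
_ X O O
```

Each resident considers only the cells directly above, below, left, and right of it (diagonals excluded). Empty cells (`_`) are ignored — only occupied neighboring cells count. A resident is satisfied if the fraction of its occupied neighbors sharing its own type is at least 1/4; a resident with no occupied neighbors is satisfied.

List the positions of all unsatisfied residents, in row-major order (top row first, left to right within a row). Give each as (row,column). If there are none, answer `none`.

Row 0: (0,0)O 1/1 ✓ · (0,1)O 2/2 ✓ · (0,2)O 2/2 ✓ · (0,3)O 1/1 ✓
Row 2: (2,0)X 0/0 ✓ · (2,2)O 2/2 ✓ · (2,3)O 2/2 ✓
Row 3: (3,1)X 0/1 ✗ · (3,2)O 2/3 ✓ · (3,3)O 2/2 ✓

(3,1)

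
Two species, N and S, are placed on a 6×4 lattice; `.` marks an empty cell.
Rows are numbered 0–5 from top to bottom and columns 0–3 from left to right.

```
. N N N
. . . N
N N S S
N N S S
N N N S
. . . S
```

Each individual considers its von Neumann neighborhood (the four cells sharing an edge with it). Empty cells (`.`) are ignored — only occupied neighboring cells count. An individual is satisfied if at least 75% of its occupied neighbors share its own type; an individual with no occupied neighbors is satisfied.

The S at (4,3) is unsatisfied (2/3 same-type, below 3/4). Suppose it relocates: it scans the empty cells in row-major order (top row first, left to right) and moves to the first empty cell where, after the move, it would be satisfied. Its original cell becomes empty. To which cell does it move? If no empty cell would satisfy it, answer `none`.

none

Vacating (4,3). Empty cells in order:
  (0,0): 0/1 same-type → still unsatisfied.
  (1,0): 0/1 same-type → still unsatisfied.
  (1,1): 0/2 same-type → still unsatisfied.
  (1,2): 1/3 same-type → still unsatisfied.
  (5,0): 0/1 same-type → still unsatisfied.
  (5,1): 0/1 same-type → still unsatisfied.
  (5,2): 1/2 same-type → still unsatisfied.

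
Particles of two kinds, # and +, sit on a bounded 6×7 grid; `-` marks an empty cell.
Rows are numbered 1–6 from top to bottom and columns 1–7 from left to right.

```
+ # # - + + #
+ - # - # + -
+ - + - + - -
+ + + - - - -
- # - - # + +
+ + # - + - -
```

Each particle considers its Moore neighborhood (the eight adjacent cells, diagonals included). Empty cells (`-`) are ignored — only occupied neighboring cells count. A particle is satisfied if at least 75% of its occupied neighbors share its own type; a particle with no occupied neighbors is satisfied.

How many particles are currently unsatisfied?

20

(1,1)+ 1/2 unhappy
(1,2)# 2/4 unhappy
(1,3)# 2/2 ok
(1,5)+ 2/3 unhappy
(1,6)+ 2/4 unhappy
(1,7)# 0/2 unhappy
(2,1)+ 2/3 unhappy
(2,3)# 2/3 unhappy
(2,5)# 0/4 unhappy
(2,6)+ 3/5 unhappy
(3,1)+ 3/3 ok
(3,3)+ 2/3 unhappy
(3,5)+ 1/2 unhappy
(4,1)+ 2/3 unhappy
(4,2)+ 4/5 ok
(4,3)+ 2/3 unhappy
(5,2)# 1/6 unhappy
(5,5)# 0/2 unhappy
(5,6)+ 2/3 unhappy
(5,7)+ 1/1 ok
(6,1)+ 1/2 unhappy
(6,2)+ 1/3 unhappy
(6,3)# 1/2 unhappy
(6,5)+ 1/2 unhappy
Unsatisfied: (1,1), (1,2), (1,5), (1,6), (1,7), (2,1), (2,3), (2,5), (2,6), (3,3), (3,5), (4,1), (4,3), (5,2), (5,5), (5,6), (6,1), (6,2), (6,3), (6,5) — 20 in total.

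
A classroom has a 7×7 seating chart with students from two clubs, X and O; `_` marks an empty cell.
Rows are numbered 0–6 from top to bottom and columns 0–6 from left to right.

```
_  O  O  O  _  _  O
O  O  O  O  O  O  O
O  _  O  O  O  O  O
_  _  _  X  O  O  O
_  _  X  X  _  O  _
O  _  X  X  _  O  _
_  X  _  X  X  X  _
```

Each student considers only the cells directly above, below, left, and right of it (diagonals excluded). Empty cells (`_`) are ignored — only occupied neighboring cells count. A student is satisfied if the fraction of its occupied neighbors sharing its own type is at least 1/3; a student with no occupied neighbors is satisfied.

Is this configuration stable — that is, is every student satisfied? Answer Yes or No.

Yes

(0,1)O 2/2 ✓
(0,2)O 3/3 ✓
(0,3)O 2/2 ✓
(0,6)O 1/1 ✓
(1,0)O 2/2 ✓
(1,1)O 3/3 ✓
(1,2)O 4/4 ✓
(1,3)O 4/4 ✓
(1,4)O 3/3 ✓
(1,5)O 3/3 ✓
(1,6)O 3/3 ✓
(2,0)O 1/1 ✓
(2,2)O 2/2 ✓
(2,3)O 3/4 ✓
(2,4)O 4/4 ✓
(2,5)O 4/4 ✓
(2,6)O 3/3 ✓
(3,3)X 1/3 ✓
(3,4)O 2/3 ✓
(3,5)O 4/4 ✓
(3,6)O 2/2 ✓
(4,2)X 2/2 ✓
(4,3)X 3/3 ✓
(4,5)O 2/2 ✓
(5,0)O 0/0 ✓
(5,2)X 2/2 ✓
(5,3)X 3/3 ✓
(5,5)O 1/2 ✓
(6,1)X 0/0 ✓
(6,3)X 2/2 ✓
(6,4)X 2/2 ✓
(6,5)X 1/2 ✓
All meet the threshold, so the configuration is stable.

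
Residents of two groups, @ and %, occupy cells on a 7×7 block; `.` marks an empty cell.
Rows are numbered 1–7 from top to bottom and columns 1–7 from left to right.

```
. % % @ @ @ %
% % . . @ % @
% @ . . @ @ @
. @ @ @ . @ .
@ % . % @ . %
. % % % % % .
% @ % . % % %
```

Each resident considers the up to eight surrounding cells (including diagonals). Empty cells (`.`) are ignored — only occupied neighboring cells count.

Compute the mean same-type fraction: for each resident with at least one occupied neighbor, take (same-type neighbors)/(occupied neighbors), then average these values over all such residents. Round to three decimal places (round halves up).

0.652

Row 1: (1,2)% 3/3 · (1,3)% 2/3 · (1,4)@ 2/3 · (1,5)@ 3/4 · (1,6)@ 3/5 · (1,7)% 1/3
Row 2: (2,1)% 3/4 · (2,2)% 4/5 · (2,5)@ 5/6 · (2,6)% 1/8 · (2,7)@ 3/5
Row 3: (3,1)% 2/4 · (3,2)@ 2/5 · (3,5)@ 4/5 · (3,6)@ 5/6 · (3,7)@ 3/4
Row 4: (4,2)@ 3/5 · (4,3)@ 3/5 · (4,4)@ 3/4 · (4,6)@ 4/5
Row 5: (5,1)@ 1/3 · (5,2)% 2/5 · (5,4)% 3/6 · (5,5)@ 2/6 · (5,7)% 1/2
Row 6: (6,2)% 4/6 · (6,3)% 5/6 · (6,4)% 5/6 · (6,5)% 5/6 · (6,6)% 5/6
Row 7: (7,1)% 1/2 · (7,2)@ 0/4 · (7,3)% 3/4 · (7,5)% 4/4 · (7,6)% 4/4 · (7,7)% 2/2
Sum over 36 residents: 3/3 + 2/3 + 2/3 + 3/4 + 3/5 + 1/3 + 3/4 + 4/5 + 5/6 + 1/8 + 3/5 + 2/4 + 2/5 + 4/5 + 5/6 + 3/4 + 3/5 + 3/5 + 3/4 + 4/5 + 1/3 + 2/5 + 3/6 + 2/6 + 1/2 + 4/6 + 5/6 + 5/6 + 5/6 + 5/6 + 1/2 + 0/4 + 3/4 + 4/4 + 4/4 + 2/2 = 939/40; mean = 939/40 ÷ 36 = 313/480 = 0.652083… → 0.652.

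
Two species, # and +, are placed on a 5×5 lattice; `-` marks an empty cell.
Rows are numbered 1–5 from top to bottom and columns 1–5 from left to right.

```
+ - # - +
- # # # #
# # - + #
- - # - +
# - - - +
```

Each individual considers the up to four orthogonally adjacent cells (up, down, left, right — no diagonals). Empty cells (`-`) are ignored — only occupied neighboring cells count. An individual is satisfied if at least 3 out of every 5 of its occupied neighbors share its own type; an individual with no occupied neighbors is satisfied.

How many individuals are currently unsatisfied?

Row 1: (1,1)+ 0/0 ok · (1,3)# 1/1 ok · (1,5)+ 0/1 unhappy
Row 2: (2,2)# 2/2 ok · (2,3)# 3/3 ok · (2,4)# 2/3 ok · (2,5)# 2/3 ok
Row 3: (3,1)# 1/1 ok · (3,2)# 2/2 ok · (3,4)+ 0/2 unhappy · (3,5)# 1/3 unhappy
Row 4: (4,3)# 0/0 ok · (4,5)+ 1/2 unhappy
Row 5: (5,1)# 0/0 ok · (5,5)+ 1/1 ok
Unsatisfied: (1,5), (3,4), (3,5), (4,5) — 4 in total.

4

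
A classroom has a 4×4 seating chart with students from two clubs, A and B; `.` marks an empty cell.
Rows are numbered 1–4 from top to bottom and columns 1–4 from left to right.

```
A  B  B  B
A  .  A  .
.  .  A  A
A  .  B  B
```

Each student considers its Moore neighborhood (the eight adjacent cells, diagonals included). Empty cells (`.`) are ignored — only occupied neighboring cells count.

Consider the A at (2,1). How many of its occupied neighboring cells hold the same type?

Occupied neighbors of (2,1): (1,1)=A, (1,2)=B.
Same type (A): 1 of 2.

1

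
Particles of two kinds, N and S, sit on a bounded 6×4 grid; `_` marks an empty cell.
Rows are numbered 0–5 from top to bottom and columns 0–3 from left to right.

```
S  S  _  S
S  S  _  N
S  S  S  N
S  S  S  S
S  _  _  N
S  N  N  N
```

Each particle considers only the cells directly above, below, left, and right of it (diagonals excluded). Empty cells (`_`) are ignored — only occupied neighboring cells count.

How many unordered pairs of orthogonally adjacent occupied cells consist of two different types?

5

Scan each occupied cell's neighbors to the right and below so each pair is counted once.
From row 0: 1 unlike of 4 pairs (running 1/4).
From row 1: 0 unlike of 4 pairs (running 1/8).
From row 2: 2 unlike of 7 pairs (running 3/15).
From row 3: 1 unlike of 5 pairs (running 4/20).
From row 4: 0 unlike of 2 pairs (running 4/22).
From row 5: 1 unlike of 3 pairs (running 5/25).
Total adjacent occupied pairs: 25; unlike-type pairs: 5.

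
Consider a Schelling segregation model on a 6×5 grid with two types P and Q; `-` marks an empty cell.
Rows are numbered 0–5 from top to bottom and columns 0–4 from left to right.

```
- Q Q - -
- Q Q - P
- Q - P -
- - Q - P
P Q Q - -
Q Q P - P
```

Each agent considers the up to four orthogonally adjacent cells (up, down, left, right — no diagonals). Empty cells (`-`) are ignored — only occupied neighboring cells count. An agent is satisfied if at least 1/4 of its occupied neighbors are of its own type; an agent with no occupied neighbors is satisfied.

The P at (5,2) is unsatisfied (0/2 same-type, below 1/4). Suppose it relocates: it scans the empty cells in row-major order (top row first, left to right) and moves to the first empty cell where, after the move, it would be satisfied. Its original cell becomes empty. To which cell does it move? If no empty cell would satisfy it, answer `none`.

(0,4)

Vacating (5,2). Empty cells in order:
  (0,0): 0/1 same-type → still unsatisfied.
  (0,3): 0/1 same-type → still unsatisfied.
  (0,4): 1/1 same-type → satisfied — stop here.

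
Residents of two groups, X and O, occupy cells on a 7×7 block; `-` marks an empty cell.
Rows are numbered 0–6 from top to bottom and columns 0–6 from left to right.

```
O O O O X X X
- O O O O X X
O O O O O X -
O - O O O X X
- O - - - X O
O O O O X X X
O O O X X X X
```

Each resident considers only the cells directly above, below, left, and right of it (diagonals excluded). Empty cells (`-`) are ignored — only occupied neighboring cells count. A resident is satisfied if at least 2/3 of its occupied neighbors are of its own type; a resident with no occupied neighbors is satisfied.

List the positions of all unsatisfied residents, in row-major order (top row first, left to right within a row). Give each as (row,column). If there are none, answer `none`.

Row 0: (0,0)O 1/1 satisfied · (0,1)O 3/3 satisfied · (0,2)O 3/3 satisfied · (0,3)O 2/3 satisfied · (0,4)X 1/3 not · (0,5)X 3/3 satisfied · (0,6)X 2/2 satisfied
Row 1: (1,1)O 3/3 satisfied · (1,2)O 4/4 satisfied · (1,3)O 4/4 satisfied · (1,4)O 2/4 not · (1,5)X 3/4 satisfied · (1,6)X 2/2 satisfied
Row 2: (2,0)O 2/2 satisfied · (2,1)O 3/3 satisfied · (2,2)O 4/4 satisfied · (2,3)O 4/4 satisfied · (2,4)O 3/4 satisfied · (2,5)X 2/3 satisfied
Row 3: (3,0)O 1/1 satisfied · (3,2)O 2/2 satisfied · (3,3)O 3/3 satisfied · (3,4)O 2/3 satisfied · (3,5)X 3/4 satisfied · (3,6)X 1/2 not
Row 4: (4,1)O 1/1 satisfied · (4,5)X 2/3 satisfied · (4,6)O 0/3 not
Row 5: (5,0)O 2/2 satisfied · (5,1)O 4/4 satisfied · (5,2)O 3/3 satisfied · (5,3)O 1/3 not · (5,4)X 2/3 satisfied · (5,5)X 4/4 satisfied · (5,6)X 2/3 satisfied
Row 6: (6,0)O 2/2 satisfied · (6,1)O 3/3 satisfied · (6,2)O 2/3 satisfied · (6,3)X 1/3 not · (6,4)X 3/3 satisfied · (6,5)X 3/3 satisfied · (6,6)X 2/2 satisfied

(0,4), (1,4), (3,6), (4,6), (5,3), (6,3)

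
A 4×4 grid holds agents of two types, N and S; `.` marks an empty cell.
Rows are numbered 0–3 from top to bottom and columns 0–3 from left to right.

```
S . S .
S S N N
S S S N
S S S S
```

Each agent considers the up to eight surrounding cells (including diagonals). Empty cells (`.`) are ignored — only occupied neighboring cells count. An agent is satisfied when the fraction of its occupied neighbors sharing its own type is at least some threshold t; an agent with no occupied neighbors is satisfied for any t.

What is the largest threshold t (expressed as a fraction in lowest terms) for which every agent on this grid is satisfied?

Row 0: (0,0)S 2/2 · (0,2)S 1/3
Row 1: (1,0)S 4/4 · (1,1)S 6/7 · (1,2)N 2/6 · (1,3)N 2/4
Row 2: (2,0)S 5/5 · (2,1)S 7/8 · (2,2)S 5/8 · (2,3)N 2/5
Row 3: (3,0)S 3/3 · (3,1)S 5/5 · (3,2)S 4/5 · (3,3)S 2/3
The smallest same-type fraction is 1/3 at (0,2), which reduces to 1/3. Any threshold above that leaves this agent unsatisfied.

1/3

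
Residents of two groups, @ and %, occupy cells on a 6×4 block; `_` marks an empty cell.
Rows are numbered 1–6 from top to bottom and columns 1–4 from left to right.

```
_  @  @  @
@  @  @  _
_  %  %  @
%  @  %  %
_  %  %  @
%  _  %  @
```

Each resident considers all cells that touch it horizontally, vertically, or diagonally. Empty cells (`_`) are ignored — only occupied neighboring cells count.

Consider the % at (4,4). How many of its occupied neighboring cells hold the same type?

Occupied neighbors of (4,4): (3,3)=%, (3,4)=@, (4,3)=%, (5,3)=%, (5,4)=@.
Same type (%): 3 of 5.

3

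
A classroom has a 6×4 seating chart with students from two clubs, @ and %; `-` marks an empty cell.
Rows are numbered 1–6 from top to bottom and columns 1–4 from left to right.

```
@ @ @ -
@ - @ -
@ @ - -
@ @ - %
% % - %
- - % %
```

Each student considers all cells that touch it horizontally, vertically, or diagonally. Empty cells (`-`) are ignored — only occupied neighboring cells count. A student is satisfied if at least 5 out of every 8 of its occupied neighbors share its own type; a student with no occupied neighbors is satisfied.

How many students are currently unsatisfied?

4

Row 1: (1,1)@ 2/2 ok · (1,2)@ 4/4 ok · (1,3)@ 2/2 ok
Row 2: (2,1)@ 4/4 ok · (2,3)@ 3/3 ok
Row 3: (3,1)@ 4/4 ok · (3,2)@ 5/5 ok
Row 4: (4,1)@ 3/5 unhappy · (4,2)@ 3/5 unhappy · (4,4)% 1/1 ok
Row 5: (5,1)% 1/3 unhappy · (5,2)% 2/4 unhappy · (5,4)% 3/3 ok
Row 6: (6,3)% 3/3 ok · (6,4)% 2/2 ok
Unsatisfied: (4,1), (4,2), (5,1), (5,2) — 4 in total.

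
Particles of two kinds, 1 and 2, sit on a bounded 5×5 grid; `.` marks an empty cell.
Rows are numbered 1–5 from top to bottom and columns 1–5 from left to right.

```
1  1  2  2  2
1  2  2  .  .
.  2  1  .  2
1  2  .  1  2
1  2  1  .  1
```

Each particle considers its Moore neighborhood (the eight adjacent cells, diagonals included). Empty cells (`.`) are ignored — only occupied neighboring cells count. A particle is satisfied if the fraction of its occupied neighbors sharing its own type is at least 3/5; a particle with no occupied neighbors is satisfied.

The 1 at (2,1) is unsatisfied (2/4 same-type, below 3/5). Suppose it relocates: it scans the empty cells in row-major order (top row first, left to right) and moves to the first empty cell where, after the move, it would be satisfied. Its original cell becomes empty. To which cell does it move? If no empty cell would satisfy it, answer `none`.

(5,4)

Vacating (2,1). Empty cells in order:
  (2,4): 1/6 same-type → still unsatisfied.
  (2,5): 0/3 same-type → still unsatisfied.
  (3,1): 1/4 same-type → still unsatisfied.
  (3,4): 2/5 same-type → still unsatisfied.
  (4,3): 3/6 same-type → still unsatisfied.
  (5,4): 3/4 same-type → satisfied — stop here.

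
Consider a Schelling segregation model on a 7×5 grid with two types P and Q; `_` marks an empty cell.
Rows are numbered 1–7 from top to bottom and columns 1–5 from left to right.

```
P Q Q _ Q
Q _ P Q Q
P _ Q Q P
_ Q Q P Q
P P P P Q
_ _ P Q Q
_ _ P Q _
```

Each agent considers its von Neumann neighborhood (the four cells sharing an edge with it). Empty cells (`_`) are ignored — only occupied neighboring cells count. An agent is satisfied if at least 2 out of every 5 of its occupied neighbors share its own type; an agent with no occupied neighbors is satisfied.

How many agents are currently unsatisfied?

(1,1)P 0/2 not
(1,2)Q 1/2 satisfied
(1,3)Q 1/2 satisfied
(1,5)Q 1/1 satisfied
(2,1)Q 0/2 not
(2,3)P 0/3 not
(2,4)Q 2/3 satisfied
(2,5)Q 2/3 satisfied
(3,1)P 0/1 not
(3,3)Q 2/3 satisfied
(3,4)Q 2/4 satisfied
(3,5)P 0/3 not
(4,2)Q 1/2 satisfied
(4,3)Q 2/4 satisfied
(4,4)P 1/4 not
(4,5)Q 1/3 not
(5,1)P 1/1 satisfied
(5,2)P 2/3 satisfied
(5,3)P 3/4 satisfied
(5,4)P 2/4 satisfied
(5,5)Q 2/3 satisfied
(6,3)P 2/3 satisfied
(6,4)Q 2/4 satisfied
(6,5)Q 2/2 satisfied
(7,3)P 1/2 satisfied
(7,4)Q 1/2 satisfied
Unsatisfied: (1,1), (2,1), (2,3), (3,1), (3,5), (4,4), (4,5) — 7 in total.

7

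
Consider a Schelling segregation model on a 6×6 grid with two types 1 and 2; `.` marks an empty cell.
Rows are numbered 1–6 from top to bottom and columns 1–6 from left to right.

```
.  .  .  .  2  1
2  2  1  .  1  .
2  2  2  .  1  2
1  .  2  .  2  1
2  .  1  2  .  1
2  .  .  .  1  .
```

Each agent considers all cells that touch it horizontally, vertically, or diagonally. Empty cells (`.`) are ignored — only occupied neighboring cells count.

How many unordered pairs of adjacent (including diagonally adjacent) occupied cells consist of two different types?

17

Scan each occupied cell's neighbors to the right and below (and the two forward diagonals) so each pair is counted once.
Row 1: 2(1,5)–1(1,6)≠ 2(1,5)–1(2,5)≠ 1(1,6)–1(2,5)=  → 2/3 unlike.
Row 2: 2(2,1)–2(2,2)= 2(2,1)–2(3,1)= 2(2,1)–2(3,2)= 2(2,2)–1(2,3)≠ 2(2,2)–2(3,2)= 2(2,2)–2(3,3)= 2(2,2)–2(3,1)= 1(2,3)–2(3,3)≠ 1(2,3)–2(3,2)≠ 1(2,5)–1(3,5)= 1(2,5)–2(3,6)≠  → 4/11 unlike.
Row 3: 2(3,1)–2(3,2)= 2(3,1)–1(4,1)≠ 2(3,2)–2(3,3)= 2(3,2)–2(4,3)= 2(3,2)–1(4,1)≠ 2(3,3)–2(4,3)= 1(3,5)–2(3,6)≠ 1(3,5)–2(4,5)≠ 1(3,5)–1(4,6)= 2(3,6)–1(4,6)≠ 2(3,6)–2(4,5)=  → 5/11 unlike.
Row 4: 1(4,1)–2(5,1)≠ 2(4,3)–1(5,3)≠ 2(4,3)–2(5,4)= 2(4,5)–1(4,6)≠ 2(4,5)–1(5,6)≠ 2(4,5)–2(5,4)= 1(4,6)–1(5,6)=  → 4/7 unlike.
Row 5: 2(5,1)–2(6,1)= 1(5,3)–2(5,4)≠ 2(5,4)–1(6,5)≠ 1(5,6)–1(6,5)=  → 2/4 unlike.
Total adjacent occupied pairs: 36; unlike-type pairs: 17.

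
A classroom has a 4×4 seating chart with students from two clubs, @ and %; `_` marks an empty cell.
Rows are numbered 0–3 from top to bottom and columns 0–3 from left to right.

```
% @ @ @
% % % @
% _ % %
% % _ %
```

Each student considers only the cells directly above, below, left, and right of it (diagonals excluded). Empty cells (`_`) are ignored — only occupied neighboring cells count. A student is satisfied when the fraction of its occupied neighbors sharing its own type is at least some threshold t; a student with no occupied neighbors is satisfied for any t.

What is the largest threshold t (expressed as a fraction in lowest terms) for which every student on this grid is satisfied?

1/3

(0,0)% 1/2
(0,1)@ 1/3
(0,2)@ 2/3
(0,3)@ 2/2
(1,0)% 3/3
(1,1)% 2/3
(1,2)% 2/4
(1,3)@ 1/3
(2,0)% 2/2
(2,2)% 2/2
(2,3)% 2/3
(3,0)% 2/2
(3,1)% 1/1
(3,3)% 1/1
The smallest same-type fraction is 1/3 at (0,1), which reduces to 1/3. Any threshold above that leaves this student unsatisfied.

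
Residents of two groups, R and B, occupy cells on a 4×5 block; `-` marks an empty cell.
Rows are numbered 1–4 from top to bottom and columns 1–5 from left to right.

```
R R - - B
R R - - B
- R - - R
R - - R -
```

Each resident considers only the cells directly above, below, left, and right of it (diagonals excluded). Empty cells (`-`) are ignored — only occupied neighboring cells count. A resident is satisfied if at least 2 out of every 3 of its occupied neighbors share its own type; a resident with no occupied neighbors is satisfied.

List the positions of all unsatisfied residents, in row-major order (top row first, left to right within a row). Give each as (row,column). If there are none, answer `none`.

(1,1)R 2/2 ok
(1,2)R 2/2 ok
(1,5)B 1/1 ok
(2,1)R 2/2 ok
(2,2)R 3/3 ok
(2,5)B 1/2 unhappy
(3,2)R 1/1 ok
(3,5)R 0/1 unhappy
(4,1)R 0/0 ok
(4,4)R 0/0 ok

(2,5), (3,5)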